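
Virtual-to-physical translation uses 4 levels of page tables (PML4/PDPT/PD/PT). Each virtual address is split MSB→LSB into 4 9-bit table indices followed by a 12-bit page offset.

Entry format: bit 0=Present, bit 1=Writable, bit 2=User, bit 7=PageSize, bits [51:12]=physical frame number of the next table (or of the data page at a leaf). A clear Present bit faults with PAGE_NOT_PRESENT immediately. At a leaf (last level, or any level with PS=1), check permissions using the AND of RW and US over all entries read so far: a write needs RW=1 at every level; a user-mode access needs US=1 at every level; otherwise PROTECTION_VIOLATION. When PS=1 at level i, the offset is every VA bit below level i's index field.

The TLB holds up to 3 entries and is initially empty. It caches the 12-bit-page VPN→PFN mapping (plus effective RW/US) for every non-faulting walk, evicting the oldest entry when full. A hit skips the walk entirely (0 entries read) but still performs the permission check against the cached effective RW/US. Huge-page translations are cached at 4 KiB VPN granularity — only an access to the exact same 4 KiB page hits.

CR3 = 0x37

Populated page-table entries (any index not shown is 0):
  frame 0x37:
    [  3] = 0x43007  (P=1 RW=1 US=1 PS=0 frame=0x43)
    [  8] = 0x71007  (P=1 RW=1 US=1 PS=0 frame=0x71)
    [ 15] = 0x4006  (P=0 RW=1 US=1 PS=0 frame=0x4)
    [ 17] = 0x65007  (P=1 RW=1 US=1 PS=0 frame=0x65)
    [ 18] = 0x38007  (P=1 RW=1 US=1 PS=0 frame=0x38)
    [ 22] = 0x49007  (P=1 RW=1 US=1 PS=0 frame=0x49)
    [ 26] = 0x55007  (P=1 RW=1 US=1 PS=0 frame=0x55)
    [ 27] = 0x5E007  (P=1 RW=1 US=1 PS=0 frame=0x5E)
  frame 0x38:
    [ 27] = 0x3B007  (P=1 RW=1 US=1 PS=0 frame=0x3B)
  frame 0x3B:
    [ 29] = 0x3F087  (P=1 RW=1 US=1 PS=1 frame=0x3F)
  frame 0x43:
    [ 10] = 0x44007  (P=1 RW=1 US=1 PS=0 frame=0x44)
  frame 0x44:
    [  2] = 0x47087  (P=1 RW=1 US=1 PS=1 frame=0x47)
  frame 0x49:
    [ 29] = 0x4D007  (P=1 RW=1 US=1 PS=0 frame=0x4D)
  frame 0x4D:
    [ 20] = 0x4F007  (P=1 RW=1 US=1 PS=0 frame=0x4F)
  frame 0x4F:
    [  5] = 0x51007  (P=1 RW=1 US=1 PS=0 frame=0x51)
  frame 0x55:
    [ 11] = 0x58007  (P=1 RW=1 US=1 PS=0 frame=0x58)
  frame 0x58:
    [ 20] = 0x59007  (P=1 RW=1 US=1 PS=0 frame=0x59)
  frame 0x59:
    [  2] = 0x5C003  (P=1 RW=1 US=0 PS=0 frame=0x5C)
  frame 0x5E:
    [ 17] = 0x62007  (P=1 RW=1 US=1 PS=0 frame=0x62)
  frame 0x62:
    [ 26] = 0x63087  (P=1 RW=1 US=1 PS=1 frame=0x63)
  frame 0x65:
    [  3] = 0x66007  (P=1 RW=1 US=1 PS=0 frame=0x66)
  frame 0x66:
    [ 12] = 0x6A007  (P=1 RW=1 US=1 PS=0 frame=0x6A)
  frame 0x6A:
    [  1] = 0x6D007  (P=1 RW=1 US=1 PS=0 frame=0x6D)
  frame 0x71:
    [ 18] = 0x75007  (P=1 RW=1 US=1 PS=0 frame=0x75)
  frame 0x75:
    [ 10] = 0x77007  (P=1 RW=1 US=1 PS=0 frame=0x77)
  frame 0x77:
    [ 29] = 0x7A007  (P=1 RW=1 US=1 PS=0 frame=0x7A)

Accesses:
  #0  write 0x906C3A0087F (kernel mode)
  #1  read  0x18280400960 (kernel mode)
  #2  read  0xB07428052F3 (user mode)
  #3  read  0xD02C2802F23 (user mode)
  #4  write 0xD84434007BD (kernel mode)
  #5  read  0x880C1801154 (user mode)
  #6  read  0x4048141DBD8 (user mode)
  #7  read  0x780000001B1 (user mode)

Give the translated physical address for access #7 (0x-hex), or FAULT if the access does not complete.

Per-access translation:
#0 VA=0x906C3A0087F (w,kernel):
  L0 @0x37[18] → 0x38007  P=1,RW=1,US=1,PS=0
  L1 @0x38[27] → 0x3B007  P=1,RW=1,US=1,PS=0
  L2 @0x3B[29] → 0x3F087  P=1,RW=1,US=1,PS=1
  ⇒ phys 0x3F87F (huge @L2)  [3 reads]
#1 VA=0x18280400960 (r,kernel):
  L0 @0x37[3] → 0x43007  P=1,RW=1,US=1,PS=0
  L1 @0x43[10] → 0x44007  P=1,RW=1,US=1,PS=0
  L2 @0x44[2] → 0x47087  P=1,RW=1,US=1,PS=1
  ⇒ phys 0x47960 (huge @L2)  [3 reads]
#2 VA=0xB07428052F3 (r,user):
  L0 @0x37[22] → 0x49007  P=1,RW=1,US=1,PS=0
  L1 @0x49[29] → 0x4D007  P=1,RW=1,US=1,PS=0
  L2 @0x4D[20] → 0x4F007  P=1,RW=1,US=1,PS=0
  L3 @0x4F[5] → 0x51007  P=1,RW=1,US=1,PS=0
  ⇒ phys 0x512F3  [4 reads]
#3 VA=0xD02C2802F23 (r,user):
  L0 @0x37[26] → 0x55007  P=1,RW=1,US=1,PS=0
  L1 @0x55[11] → 0x58007  P=1,RW=1,US=1,PS=0
  L2 @0x58[20] → 0x59007  P=1,RW=1,US=1,PS=0
  L3 @0x59[2] → 0x5C003  P=1,RW=1,US=0,PS=0
  → PROTECTION_VIOLATION  (4 entries read)
#4 VA=0xD84434007BD (w,kernel):
  L0 @0x37[27] → 0x5E007  P=1,RW=1,US=1,PS=0
  L1 @0x5E[17] → 0x62007  P=1,RW=1,US=1,PS=0
  L2 @0x62[26] → 0x63087  P=1,RW=1,US=1,PS=1
  ⇒ phys 0x637BD (huge @L2)  [3 reads]
#5 VA=0x880C1801154 (r,user):
  L0 @0x37[17] → 0x65007  P=1,RW=1,US=1,PS=0
  L1 @0x65[3] → 0x66007  P=1,RW=1,US=1,PS=0
  L2 @0x66[12] → 0x6A007  P=1,RW=1,US=1,PS=0
  L3 @0x6A[1] → 0x6D007  P=1,RW=1,US=1,PS=0
  ⇒ phys 0x6D154  [4 reads]
#6 VA=0x4048141DBD8 (r,user):
  L0 @0x37[8] → 0x71007  P=1,RW=1,US=1,PS=0
  L1 @0x71[18] → 0x75007  P=1,RW=1,US=1,PS=0
  L2 @0x75[10] → 0x77007  P=1,RW=1,US=1,PS=0
  L3 @0x77[29] → 0x7A007  P=1,RW=1,US=1,PS=0
  ⇒ phys 0x7ABD8  [4 reads]
#7 VA=0x780000001B1 (r,user):
  L0 @0x37[15] → 0x4006  P=0,RW=1,US=1,PS=0
  → PAGE_NOT_PRESENT  (1 entries read)

Access #7 PA: FAULT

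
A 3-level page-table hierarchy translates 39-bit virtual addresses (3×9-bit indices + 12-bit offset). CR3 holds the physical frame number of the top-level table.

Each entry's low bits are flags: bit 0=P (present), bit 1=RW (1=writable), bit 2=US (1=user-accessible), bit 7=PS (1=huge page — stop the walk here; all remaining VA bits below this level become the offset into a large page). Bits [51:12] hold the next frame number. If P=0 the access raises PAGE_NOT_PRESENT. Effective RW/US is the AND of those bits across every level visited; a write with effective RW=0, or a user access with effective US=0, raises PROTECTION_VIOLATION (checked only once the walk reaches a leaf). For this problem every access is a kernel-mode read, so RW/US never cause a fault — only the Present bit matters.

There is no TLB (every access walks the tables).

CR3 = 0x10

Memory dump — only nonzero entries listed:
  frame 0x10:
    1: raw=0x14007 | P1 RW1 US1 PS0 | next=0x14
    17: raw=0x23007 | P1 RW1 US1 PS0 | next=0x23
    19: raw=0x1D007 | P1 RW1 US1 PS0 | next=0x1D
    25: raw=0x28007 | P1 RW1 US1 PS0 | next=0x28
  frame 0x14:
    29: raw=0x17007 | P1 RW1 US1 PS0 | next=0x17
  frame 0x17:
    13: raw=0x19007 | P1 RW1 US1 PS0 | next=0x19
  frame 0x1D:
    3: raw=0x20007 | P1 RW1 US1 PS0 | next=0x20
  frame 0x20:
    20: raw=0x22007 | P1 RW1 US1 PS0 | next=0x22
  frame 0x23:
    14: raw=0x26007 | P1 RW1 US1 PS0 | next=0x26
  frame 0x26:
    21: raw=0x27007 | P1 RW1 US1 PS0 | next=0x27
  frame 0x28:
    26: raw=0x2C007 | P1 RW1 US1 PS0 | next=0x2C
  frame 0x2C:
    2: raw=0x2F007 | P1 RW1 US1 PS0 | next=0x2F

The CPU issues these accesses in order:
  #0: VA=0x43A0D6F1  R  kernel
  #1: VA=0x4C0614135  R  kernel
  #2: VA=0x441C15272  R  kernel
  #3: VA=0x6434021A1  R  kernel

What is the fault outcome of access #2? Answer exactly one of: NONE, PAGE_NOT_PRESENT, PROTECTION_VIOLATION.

Walk each access:
#0 VA=0x43A0D6F1 (r,kernel):
  L0: frame=0x10 idx=1 entry=0x14007 [P=1 RW=1 US=1 PS=0]
  L1: frame=0x14 idx=29 entry=0x17007 [P=1 RW=1 US=1 PS=0]
  L2: frame=0x17 idx=13 entry=0x19007 [P=1 RW=1 US=1 PS=0]
  → PA=0x196F1  (3 entries read)
#1 VA=0x4C0614135 (r,kernel):
  L0: frame=0x10 idx=19 entry=0x1D007 [P=1 RW=1 US=1 PS=0]
  L1: frame=0x1D idx=3 entry=0x20007 [P=1 RW=1 US=1 PS=0]
  L2: frame=0x20 idx=20 entry=0x22007 [P=1 RW=1 US=1 PS=0]
  → PA=0x22135  (3 entries read)
#2 VA=0x441C15272 (r,kernel):
  L0: frame=0x10 idx=17 entry=0x23007 [P=1 RW=1 US=1 PS=0]
  L1: frame=0x23 idx=14 entry=0x26007 [P=1 RW=1 US=1 PS=0]
  L2: frame=0x26 idx=21 entry=0x27007 [P=1 RW=1 US=1 PS=0]
  → PA=0x27272  (3 entries read)
#3 VA=0x6434021A1 (r,kernel):
  L0: frame=0x10 idx=25 entry=0x28007 [P=1 RW=1 US=1 PS=0]
  L1: frame=0x28 idx=26 entry=0x2C007 [P=1 RW=1 US=1 PS=0]
  L2: frame=0x2C idx=2 entry=0x2F007 [P=1 RW=1 US=1 PS=0]
  → PA=0x2F1A1  (3 entries read)

Access #2 fault: NONE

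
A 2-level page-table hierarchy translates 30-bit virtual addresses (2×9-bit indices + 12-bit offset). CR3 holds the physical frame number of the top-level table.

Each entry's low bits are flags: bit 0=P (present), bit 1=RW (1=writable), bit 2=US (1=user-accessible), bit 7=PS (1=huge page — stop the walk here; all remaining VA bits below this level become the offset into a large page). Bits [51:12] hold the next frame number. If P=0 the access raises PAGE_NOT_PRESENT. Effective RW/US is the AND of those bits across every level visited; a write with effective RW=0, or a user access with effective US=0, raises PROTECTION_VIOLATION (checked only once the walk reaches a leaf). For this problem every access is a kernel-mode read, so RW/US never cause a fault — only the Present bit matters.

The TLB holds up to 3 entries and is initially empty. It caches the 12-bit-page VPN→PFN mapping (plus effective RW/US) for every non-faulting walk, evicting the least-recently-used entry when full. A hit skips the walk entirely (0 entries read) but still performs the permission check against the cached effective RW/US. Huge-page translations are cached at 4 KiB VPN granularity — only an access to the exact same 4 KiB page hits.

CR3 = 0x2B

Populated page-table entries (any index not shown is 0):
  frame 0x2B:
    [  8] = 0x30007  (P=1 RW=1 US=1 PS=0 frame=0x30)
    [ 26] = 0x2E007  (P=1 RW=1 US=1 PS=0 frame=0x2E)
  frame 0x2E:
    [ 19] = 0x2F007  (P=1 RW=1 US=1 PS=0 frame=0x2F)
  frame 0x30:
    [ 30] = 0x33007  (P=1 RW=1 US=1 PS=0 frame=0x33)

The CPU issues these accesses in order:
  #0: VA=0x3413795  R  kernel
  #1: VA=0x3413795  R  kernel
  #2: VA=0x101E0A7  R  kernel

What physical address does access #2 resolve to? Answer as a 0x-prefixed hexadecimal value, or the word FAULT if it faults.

Trace:
#0 VA=0x3413795 (r,kernel):
  L0: frame=0x2B idx=26 entry=0x2E007 [P=1 RW=1 US=1 PS=0]
  L1: frame=0x2E idx=19 entry=0x2F007 [P=1 RW=1 US=1 PS=0]
  → PA=0x2F795  (2 entries read)
#1 VA=0x3413795 (r,kernel):
  TLB hit vpn=0x3413 → PA=0x2F795
#2 VA=0x101E0A7 (r,kernel):
  L0: frame=0x2B idx=8 entry=0x30007 [P=1 RW=1 US=1 PS=0]
  L1: frame=0x30 idx=30 entry=0x33007 [P=1 RW=1 US=1 PS=0]
  → PA=0x330A7  (2 entries read)

Access #2 PA: 0x330A7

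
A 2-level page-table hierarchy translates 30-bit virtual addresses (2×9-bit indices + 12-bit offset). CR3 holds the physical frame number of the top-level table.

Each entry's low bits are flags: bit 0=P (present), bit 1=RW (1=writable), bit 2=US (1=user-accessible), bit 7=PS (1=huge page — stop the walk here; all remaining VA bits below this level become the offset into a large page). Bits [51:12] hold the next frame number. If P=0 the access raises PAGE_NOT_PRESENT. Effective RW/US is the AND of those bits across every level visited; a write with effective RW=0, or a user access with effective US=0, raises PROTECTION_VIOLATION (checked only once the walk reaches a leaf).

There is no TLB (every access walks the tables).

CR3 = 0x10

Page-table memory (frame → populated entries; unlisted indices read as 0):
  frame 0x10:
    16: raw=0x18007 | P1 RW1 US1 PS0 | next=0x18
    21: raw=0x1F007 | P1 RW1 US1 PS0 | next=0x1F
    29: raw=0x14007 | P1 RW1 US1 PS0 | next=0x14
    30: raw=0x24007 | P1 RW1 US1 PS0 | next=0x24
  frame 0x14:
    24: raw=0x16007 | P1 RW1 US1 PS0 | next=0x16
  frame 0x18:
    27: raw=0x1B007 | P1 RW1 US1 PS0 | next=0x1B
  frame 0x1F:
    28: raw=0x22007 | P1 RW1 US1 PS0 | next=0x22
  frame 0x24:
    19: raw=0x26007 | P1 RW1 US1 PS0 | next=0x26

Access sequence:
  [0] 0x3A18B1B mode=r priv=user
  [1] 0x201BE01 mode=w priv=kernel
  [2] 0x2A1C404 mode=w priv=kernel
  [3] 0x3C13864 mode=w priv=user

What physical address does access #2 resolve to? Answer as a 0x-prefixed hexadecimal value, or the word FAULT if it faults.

Trace:
#0 VA=0x3A18B1B (r,user):
  L0 @0x10[29] → 0x14007  P=1,RW=1,US=1,PS=0
  L1 @0x14[24] → 0x16007  P=1,RW=1,US=1,PS=0
  ⇒ phys 0x16B1B  [2 reads]
#1 VA=0x201BE01 (w,kernel):
  L0 @0x10[16] → 0x18007  P=1,RW=1,US=1,PS=0
  L1 @0x18[27] → 0x1B007  P=1,RW=1,US=1,PS=0
  ⇒ phys 0x1BE01  [2 reads]
#2 VA=0x2A1C404 (w,kernel):
  L0 @0x10[21] → 0x1F007  P=1,RW=1,US=1,PS=0
  L1 @0x1F[28] → 0x22007  P=1,RW=1,US=1,PS=0
  ⇒ phys 0x22404  [2 reads]
#3 VA=0x3C13864 (w,user):
  L0 @0x10[30] → 0x24007  P=1,RW=1,US=1,PS=0
  L1 @0x24[19] → 0x26007  P=1,RW=1,US=1,PS=0
  ⇒ phys 0x26864  [2 reads]

Access #2 PA: 0x22404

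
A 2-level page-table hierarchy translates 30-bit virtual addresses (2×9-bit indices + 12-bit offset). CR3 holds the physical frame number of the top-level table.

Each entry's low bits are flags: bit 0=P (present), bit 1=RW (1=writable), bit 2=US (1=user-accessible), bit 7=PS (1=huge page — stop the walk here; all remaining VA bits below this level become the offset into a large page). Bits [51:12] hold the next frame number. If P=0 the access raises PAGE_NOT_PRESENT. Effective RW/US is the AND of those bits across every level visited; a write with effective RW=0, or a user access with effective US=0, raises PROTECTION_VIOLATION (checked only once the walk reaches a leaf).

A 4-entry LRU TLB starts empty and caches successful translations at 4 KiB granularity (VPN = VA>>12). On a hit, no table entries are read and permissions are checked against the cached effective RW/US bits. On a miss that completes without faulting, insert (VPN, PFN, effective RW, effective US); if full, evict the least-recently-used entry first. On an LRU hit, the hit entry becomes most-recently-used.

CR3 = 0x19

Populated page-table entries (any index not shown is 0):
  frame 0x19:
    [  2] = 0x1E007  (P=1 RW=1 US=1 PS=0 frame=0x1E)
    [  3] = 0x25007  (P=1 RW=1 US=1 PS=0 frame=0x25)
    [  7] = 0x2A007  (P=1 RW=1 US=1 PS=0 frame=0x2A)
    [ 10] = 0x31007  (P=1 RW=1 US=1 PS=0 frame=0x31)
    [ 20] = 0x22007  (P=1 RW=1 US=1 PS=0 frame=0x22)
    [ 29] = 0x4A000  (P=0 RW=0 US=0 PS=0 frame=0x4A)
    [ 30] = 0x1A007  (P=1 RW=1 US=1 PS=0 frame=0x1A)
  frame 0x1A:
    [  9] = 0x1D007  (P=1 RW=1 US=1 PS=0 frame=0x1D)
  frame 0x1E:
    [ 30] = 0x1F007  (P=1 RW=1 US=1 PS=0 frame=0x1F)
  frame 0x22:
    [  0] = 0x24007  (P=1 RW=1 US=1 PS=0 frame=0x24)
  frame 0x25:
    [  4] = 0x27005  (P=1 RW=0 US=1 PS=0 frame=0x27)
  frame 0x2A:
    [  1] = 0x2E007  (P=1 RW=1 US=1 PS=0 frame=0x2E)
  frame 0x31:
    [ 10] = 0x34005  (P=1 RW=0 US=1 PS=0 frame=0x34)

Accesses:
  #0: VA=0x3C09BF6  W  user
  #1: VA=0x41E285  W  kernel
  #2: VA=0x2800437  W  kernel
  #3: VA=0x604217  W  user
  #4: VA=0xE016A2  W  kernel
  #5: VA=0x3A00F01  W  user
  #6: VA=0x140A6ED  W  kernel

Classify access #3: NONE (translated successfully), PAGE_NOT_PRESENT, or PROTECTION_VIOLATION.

Trace:
#0 VA=0x3C09BF6 (w,user):
  [0] read 0x19 idx=30: raw=0x1A007 flags P=1 W=1 U=1 S=0
  [1] read 0x1A idx=9: raw=0x1D007 flags P=1 W=1 U=1 S=0
  → PA=0x1DBF6  (2 entries read)
#1 VA=0x41E285 (w,kernel):
  [0] read 0x19 idx=2: raw=0x1E007 flags P=1 W=1 U=1 S=0
  [1] read 0x1E idx=30: raw=0x1F007 flags P=1 W=1 U=1 S=0
  → PA=0x1F285  (2 entries read)
#2 VA=0x2800437 (w,kernel):
  [0] read 0x19 idx=20: raw=0x22007 flags P=1 W=1 U=1 S=0
  [1] read 0x22 idx=0: raw=0x24007 flags P=1 W=1 U=1 S=0
  → PA=0x24437  (2 entries read)
#3 VA=0x604217 (w,user):
  [0] read 0x19 idx=3: raw=0x25007 flags P=1 W=1 U=1 S=0
  [1] read 0x25 idx=4: raw=0x27005 flags P=1 W=0 U=1 S=0
  ✗ PROTECTION_VIOLATION  [2 reads]
#4 VA=0xE016A2 (w,kernel):
  [0] read 0x19 idx=7: raw=0x2A007 flags P=1 W=1 U=1 S=0
  [1] read 0x2A idx=1: raw=0x2E007 flags P=1 W=1 U=1 S=0
  → PA=0x2E6A2  (2 entries read)
#5 VA=0x3A00F01 (w,user):
  [0] read 0x19 idx=29: raw=0x4A000 flags P=0 W=0 U=0 S=0
  ✗ PAGE_NOT_PRESENT  [1 reads]
#6 VA=0x140A6ED (w,kernel):
  [0] read 0x19 idx=10: raw=0x31007 flags P=1 W=1 U=1 S=0
  [1] read 0x31 idx=10: raw=0x34005 flags P=1 W=0 U=1 S=0
  ✗ PROTECTION_VIOLATION  [2 reads]

Access #3 fault: PROTECTION_VIOLATION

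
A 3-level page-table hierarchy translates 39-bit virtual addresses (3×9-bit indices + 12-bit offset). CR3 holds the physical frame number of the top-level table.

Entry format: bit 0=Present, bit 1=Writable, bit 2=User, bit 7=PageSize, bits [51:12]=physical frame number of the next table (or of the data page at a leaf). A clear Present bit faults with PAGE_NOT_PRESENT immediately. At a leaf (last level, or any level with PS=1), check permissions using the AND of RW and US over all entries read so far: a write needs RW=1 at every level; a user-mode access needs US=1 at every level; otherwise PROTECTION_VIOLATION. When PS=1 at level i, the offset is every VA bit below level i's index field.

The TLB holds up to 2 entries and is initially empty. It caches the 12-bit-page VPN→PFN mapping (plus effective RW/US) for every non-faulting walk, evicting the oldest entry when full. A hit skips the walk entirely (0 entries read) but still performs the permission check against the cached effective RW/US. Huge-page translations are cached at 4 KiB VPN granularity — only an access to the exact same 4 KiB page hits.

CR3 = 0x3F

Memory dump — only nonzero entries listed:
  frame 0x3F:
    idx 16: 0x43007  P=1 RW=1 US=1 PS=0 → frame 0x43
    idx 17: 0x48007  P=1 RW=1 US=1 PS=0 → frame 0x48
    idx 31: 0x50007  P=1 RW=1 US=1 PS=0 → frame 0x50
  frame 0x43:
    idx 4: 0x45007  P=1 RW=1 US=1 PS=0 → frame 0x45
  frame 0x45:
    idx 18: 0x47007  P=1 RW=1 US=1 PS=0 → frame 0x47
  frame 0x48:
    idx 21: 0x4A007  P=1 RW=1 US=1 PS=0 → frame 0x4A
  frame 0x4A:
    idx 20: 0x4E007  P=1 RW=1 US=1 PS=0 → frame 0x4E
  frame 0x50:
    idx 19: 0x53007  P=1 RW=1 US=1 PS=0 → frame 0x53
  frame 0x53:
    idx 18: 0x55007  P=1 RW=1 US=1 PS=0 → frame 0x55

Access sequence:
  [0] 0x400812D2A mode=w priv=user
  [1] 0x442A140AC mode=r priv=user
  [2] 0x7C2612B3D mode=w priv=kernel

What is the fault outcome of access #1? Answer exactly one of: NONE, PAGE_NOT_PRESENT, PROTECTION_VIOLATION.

Walk each access:
#0 VA=0x400812D2A (w,user):
  [0] read 0x3F idx=16: raw=0x43007 flags P=1 W=1 U=1 S=0
  [1] read 0x43 idx=4: raw=0x45007 flags P=1 W=1 U=1 S=0
  [2] read 0x45 idx=18: raw=0x47007 flags P=1 W=1 U=1 S=0
  → PA=0x47D2A  (3 entries read)
#1 VA=0x442A140AC (r,user):
  [0] read 0x3F idx=17: raw=0x48007 flags P=1 W=1 U=1 S=0
  [1] read 0x48 idx=21: raw=0x4A007 flags P=1 W=1 U=1 S=0
  [2] read 0x4A idx=20: raw=0x4E007 flags P=1 W=1 U=1 S=0
  → PA=0x4E0AC  (3 entries read)
#2 VA=0x7C2612B3D (w,kernel):
  [0] read 0x3F idx=31: raw=0x50007 flags P=1 W=1 U=1 S=0
  [1] read 0x50 idx=19: raw=0x53007 flags P=1 W=1 U=1 S=0
  [2] read 0x53 idx=18: raw=0x55007 flags P=1 W=1 U=1 S=0
  → PA=0x55B3D  (3 entries read)

Access #1 fault: NONE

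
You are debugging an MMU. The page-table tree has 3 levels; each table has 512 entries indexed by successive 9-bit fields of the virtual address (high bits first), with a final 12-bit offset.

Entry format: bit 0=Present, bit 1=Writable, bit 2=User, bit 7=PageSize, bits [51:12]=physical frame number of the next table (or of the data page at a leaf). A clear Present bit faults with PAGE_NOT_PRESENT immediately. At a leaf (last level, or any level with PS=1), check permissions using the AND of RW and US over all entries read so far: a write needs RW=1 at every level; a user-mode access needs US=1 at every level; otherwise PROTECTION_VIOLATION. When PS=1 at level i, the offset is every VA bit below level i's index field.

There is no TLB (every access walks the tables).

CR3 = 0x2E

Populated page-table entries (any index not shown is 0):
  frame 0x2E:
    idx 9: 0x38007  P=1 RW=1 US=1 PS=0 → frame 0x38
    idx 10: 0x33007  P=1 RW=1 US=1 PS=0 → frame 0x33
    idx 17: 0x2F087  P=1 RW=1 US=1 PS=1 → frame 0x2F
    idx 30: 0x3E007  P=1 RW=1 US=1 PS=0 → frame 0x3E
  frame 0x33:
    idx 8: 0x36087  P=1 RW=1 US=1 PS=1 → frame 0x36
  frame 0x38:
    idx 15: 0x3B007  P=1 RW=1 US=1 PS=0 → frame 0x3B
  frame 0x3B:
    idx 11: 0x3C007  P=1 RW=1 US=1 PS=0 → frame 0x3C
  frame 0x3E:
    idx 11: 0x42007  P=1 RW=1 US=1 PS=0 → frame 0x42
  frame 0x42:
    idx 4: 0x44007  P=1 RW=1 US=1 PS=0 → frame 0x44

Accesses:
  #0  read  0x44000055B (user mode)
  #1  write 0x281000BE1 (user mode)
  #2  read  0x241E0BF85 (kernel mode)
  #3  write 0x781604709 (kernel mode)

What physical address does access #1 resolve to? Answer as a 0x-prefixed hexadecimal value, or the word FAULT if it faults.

Per-access translation:
#0 VA=0x44000055B (r,user):
  [0] read 0x2E idx=17: raw=0x2F087 flags P=1 W=1 U=1 S=1
  ⇒ phys 0x2F55B (huge @L0)  [1 reads]
#1 VA=0x281000BE1 (w,user):
  [0] read 0x2E idx=10: raw=0x33007 flags P=1 W=1 U=1 S=0
  [1] read 0x33 idx=8: raw=0x36087 flags P=1 W=1 U=1 S=1
  ⇒ phys 0x36BE1 (huge @L1)  [2 reads]
#2 VA=0x241E0BF85 (r,kernel):
  [0] read 0x2E idx=9: raw=0x38007 flags P=1 W=1 U=1 S=0
  [1] read 0x38 idx=15: raw=0x3B007 flags P=1 W=1 U=1 S=0
  [2] read 0x3B idx=11: raw=0x3C007 flags P=1 W=1 U=1 S=0
  ⇒ phys 0x3CF85  [3 reads]
#3 VA=0x781604709 (w,kernel):
  [0] read 0x2E idx=30: raw=0x3E007 flags P=1 W=1 U=1 S=0
  [1] read 0x3E idx=11: raw=0x42007 flags P=1 W=1 U=1 S=0
  [2] read 0x42 idx=4: raw=0x44007 flags P=1 W=1 U=1 S=0
  ⇒ phys 0x44709  [3 reads]

Access #1 PA: 0x36BE1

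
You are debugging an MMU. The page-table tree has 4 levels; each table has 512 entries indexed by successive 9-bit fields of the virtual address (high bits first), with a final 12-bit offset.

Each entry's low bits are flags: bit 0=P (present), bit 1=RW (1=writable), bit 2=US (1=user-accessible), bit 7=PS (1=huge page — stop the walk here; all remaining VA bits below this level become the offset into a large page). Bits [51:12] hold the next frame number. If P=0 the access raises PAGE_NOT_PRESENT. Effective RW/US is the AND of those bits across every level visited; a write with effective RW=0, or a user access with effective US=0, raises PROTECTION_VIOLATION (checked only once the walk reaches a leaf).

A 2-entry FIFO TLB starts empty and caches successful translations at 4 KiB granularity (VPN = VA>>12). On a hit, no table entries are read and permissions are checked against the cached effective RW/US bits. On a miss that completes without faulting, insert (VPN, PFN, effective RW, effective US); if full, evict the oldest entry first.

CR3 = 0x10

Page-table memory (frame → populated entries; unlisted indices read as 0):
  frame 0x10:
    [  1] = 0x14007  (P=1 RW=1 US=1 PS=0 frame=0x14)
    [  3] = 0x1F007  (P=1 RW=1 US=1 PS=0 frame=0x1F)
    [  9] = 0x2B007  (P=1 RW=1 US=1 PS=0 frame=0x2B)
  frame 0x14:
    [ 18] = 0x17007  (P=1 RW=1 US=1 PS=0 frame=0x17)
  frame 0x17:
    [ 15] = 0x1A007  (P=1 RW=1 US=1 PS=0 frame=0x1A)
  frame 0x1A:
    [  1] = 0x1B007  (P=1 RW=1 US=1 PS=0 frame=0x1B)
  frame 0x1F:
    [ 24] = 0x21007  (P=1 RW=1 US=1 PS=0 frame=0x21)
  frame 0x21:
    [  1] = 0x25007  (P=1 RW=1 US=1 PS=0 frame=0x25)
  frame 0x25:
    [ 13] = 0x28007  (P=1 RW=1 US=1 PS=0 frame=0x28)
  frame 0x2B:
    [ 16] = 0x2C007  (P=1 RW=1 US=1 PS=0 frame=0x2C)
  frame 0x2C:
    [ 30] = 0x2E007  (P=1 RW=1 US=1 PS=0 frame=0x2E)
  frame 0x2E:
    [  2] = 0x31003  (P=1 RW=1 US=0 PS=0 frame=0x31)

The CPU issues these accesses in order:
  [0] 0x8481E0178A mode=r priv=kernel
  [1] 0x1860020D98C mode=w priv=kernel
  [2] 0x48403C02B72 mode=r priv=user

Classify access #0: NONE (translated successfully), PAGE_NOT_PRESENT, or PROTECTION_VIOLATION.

Per-access translation:
#0 VA=0x8481E0178A (r,kernel):
  lvl0: tbl 0x10, slot 1 ⇒ 0x14007 (P1/RW1/US1/PS0)
  lvl1: tbl 0x14, slot 18 ⇒ 0x17007 (P1/RW1/US1/PS0)
  lvl2: tbl 0x17, slot 15 ⇒ 0x1A007 (P1/RW1/US1/PS0)
  lvl3: tbl 0x1A, slot 1 ⇒ 0x1B007 (P1/RW1/US1/PS0)
  ✓ 0x1B78A  — 4 lookups
#1 VA=0x1860020D98C (w,kernel):
  lvl0: tbl 0x10, slot 3 ⇒ 0x1F007 (P1/RW1/US1/PS0)
  lvl1: tbl 0x1F, slot 24 ⇒ 0x21007 (P1/RW1/US1/PS0)
  lvl2: tbl 0x21, slot 1 ⇒ 0x25007 (P1/RW1/US1/PS0)
  lvl3: tbl 0x25, slot 13 ⇒ 0x28007 (P1/RW1/US1/PS0)
  ✓ 0x2898C  — 4 lookups
#2 VA=0x48403C02B72 (r,user):
  lvl0: tbl 0x10, slot 9 ⇒ 0x2B007 (P1/RW1/US1/PS0)
  lvl1: tbl 0x2B, slot 16 ⇒ 0x2C007 (P1/RW1/US1/PS0)
  lvl2: tbl 0x2C, slot 30 ⇒ 0x2E007 (P1/RW1/US1/PS0)
  lvl3: tbl 0x2E, slot 2 ⇒ 0x31003 (P1/RW1/US0/PS0)
  ⇒ fault: PROTECTION_VIOLATION  — 4 lookups

Access #0 fault: NONE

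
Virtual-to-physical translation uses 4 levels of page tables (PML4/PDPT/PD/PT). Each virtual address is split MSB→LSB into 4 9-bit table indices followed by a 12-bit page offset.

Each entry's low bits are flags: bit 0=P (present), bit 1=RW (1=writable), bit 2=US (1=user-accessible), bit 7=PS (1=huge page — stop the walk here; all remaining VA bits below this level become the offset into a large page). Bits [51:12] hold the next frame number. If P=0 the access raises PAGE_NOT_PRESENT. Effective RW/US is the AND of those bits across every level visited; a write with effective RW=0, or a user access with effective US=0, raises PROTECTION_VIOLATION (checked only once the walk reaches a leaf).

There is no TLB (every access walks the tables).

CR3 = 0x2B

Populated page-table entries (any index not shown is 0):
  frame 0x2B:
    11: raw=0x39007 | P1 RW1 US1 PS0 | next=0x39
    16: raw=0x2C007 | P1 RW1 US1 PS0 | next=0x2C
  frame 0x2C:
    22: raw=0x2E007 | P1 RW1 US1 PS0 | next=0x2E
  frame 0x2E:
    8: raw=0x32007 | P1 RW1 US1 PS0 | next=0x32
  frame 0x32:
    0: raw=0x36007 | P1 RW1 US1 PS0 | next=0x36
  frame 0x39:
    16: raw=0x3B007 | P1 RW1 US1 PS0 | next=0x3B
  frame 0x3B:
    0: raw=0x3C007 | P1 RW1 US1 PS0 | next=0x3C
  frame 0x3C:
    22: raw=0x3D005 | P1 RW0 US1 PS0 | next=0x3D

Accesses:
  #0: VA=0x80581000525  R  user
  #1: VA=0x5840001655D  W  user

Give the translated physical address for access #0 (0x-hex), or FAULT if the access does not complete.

Trace:
#0 VA=0x80581000525 (r,user):
  lvl0: tbl 0x2B, slot 16 ⇒ 0x2C007 (P1/RW1/US1/PS0)
  lvl1: tbl 0x2C, slot 22 ⇒ 0x2E007 (P1/RW1/US1/PS0)
  lvl2: tbl 0x2E, slot 8 ⇒ 0x32007 (P1/RW1/US1/PS0)
  lvl3: tbl 0x32, slot 0 ⇒ 0x36007 (P1/RW1/US1/PS0)
  ✓ 0x36525  — 4 lookups
#1 VA=0x5840001655D (w,user):
  lvl0: tbl 0x2B, slot 11 ⇒ 0x39007 (P1/RW1/US1/PS0)
  lvl1: tbl 0x39, slot 16 ⇒ 0x3B007 (P1/RW1/US1/PS0)
  lvl2: tbl 0x3B, slot 0 ⇒ 0x3C007 (P1/RW1/US1/PS0)
  lvl3: tbl 0x3C, slot 22 ⇒ 0x3D005 (P1/RW0/US1/PS0)
  → PROTECTION_VIOLATION  (4 entries read)

Access #0 PA: 0x36525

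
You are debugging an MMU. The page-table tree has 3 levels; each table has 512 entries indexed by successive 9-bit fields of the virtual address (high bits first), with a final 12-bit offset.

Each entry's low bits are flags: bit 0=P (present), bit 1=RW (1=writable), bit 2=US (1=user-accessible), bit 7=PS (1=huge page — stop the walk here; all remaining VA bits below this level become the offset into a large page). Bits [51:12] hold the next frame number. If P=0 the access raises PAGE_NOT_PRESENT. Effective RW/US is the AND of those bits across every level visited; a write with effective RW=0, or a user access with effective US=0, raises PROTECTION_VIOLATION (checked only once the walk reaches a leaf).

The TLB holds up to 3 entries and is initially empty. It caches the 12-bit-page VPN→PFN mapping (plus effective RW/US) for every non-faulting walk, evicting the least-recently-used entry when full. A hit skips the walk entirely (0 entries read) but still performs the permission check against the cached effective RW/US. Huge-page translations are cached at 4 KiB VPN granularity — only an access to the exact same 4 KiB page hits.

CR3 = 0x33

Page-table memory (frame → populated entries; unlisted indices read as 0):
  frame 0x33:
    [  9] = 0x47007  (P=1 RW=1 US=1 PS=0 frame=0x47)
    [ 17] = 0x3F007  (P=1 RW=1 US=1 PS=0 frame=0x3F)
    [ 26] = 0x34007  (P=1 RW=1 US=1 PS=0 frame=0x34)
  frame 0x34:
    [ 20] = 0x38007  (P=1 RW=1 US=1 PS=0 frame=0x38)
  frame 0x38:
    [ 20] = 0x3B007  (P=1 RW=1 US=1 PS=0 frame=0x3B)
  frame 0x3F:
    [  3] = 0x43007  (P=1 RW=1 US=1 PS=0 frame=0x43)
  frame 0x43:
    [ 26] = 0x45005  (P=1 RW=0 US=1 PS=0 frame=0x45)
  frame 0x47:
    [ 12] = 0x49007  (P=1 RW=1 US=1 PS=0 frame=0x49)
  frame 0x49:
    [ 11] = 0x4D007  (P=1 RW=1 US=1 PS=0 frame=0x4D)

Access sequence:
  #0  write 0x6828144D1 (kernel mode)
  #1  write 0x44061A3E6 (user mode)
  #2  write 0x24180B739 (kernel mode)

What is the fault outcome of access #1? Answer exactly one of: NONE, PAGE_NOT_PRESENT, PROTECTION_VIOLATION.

Walk each access:
#0 VA=0x6828144D1 (w,kernel):
  L0 @0x33[26] → 0x34007  P=1,RW=1,US=1,PS=0
  L1 @0x34[20] → 0x38007  P=1,RW=1,US=1,PS=0
  L2 @0x38[20] → 0x3B007  P=1,RW=1,US=1,PS=0
  → PA=0x3B4D1  (3 entries read)
#1 VA=0x44061A3E6 (w,user):
  L0 @0x33[17] → 0x3F007  P=1,RW=1,US=1,PS=0
  L1 @0x3F[3] → 0x43007  P=1,RW=1,US=1,PS=0
  L2 @0x43[26] → 0x45005  P=1,RW=0,US=1,PS=0
  → PROTECTION_VIOLATION  (3 entries read)
#2 VA=0x24180B739 (w,kernel):
  L0 @0x33[9] → 0x47007  P=1,RW=1,US=1,PS=0
  L1 @0x47[12] → 0x49007  P=1,RW=1,US=1,PS=0
  L2 @0x49[11] → 0x4D007  P=1,RW=1,US=1,PS=0
  → PA=0x4D739  (3 entries read)

Access #1 fault: PROTECTION_VIOLATION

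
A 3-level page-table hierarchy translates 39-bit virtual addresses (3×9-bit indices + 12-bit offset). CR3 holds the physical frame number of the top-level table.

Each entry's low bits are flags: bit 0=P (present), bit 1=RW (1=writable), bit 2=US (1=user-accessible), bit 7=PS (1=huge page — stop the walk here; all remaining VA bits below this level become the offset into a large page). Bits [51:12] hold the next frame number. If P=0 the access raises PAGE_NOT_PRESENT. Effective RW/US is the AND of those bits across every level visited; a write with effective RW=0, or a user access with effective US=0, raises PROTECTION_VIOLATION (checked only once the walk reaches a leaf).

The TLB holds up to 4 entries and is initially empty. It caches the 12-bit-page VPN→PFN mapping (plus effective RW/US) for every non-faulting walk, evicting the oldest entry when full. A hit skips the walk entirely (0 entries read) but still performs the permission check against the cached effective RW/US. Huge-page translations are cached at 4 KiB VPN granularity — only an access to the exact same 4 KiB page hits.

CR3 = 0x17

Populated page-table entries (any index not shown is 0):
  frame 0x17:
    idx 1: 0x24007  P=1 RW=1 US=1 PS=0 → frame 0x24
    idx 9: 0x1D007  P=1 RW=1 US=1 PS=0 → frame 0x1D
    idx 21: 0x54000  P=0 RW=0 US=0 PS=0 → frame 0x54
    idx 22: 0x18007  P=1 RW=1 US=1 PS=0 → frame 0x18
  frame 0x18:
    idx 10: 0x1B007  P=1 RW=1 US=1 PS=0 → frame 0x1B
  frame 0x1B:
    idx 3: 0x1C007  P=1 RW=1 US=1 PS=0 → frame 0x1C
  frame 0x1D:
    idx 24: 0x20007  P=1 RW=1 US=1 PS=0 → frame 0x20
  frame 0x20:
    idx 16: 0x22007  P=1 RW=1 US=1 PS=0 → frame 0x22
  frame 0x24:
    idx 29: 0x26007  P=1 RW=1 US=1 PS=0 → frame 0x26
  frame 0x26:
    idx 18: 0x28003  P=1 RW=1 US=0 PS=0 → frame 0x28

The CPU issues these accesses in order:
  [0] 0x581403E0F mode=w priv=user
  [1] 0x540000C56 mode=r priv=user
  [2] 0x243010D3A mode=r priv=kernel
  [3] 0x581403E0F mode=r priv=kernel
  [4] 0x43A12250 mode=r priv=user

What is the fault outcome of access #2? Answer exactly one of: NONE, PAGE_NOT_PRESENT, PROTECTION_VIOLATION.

Per-access translation:
#0 VA=0x581403E0F (w,user):
  L0 @0x17[22] → 0x18007  P=1,RW=1,US=1,PS=0
  L1 @0x18[10] → 0x1B007  P=1,RW=1,US=1,PS=0
  L2 @0x1B[3] → 0x1C007  P=1,RW=1,US=1,PS=0
  ⇒ phys 0x1CE0F  [3 reads]
#1 VA=0x540000C56 (r,user):
  L0 @0x17[21] → 0x54000  P=0,RW=0,US=0,PS=0
  → PAGE_NOT_PRESENT  (1 entries read)
#2 VA=0x243010D3A (r,kernel):
  L0 @0x17[9] → 0x1D007  P=1,RW=1,US=1,PS=0
  L1 @0x1D[24] → 0x20007  P=1,RW=1,US=1,PS=0
  L2 @0x20[16] → 0x22007  P=1,RW=1,US=1,PS=0
  ⇒ phys 0x22D3A  [3 reads]
#3 VA=0x581403E0F (r,kernel):
  TLB hit vpn=0x581403 → PA=0x1CE0F
#4 VA=0x43A12250 (r,user):
  L0 @0x17[1] → 0x24007  P=1,RW=1,US=1,PS=0
  L1 @0x24[29] → 0x26007  P=1,RW=1,US=1,PS=0
  L2 @0x26[18] → 0x28003  P=1,RW=1,US=0,PS=0
  → PROTECTION_VIOLATION  (3 entries read)

Access #2 fault: NONE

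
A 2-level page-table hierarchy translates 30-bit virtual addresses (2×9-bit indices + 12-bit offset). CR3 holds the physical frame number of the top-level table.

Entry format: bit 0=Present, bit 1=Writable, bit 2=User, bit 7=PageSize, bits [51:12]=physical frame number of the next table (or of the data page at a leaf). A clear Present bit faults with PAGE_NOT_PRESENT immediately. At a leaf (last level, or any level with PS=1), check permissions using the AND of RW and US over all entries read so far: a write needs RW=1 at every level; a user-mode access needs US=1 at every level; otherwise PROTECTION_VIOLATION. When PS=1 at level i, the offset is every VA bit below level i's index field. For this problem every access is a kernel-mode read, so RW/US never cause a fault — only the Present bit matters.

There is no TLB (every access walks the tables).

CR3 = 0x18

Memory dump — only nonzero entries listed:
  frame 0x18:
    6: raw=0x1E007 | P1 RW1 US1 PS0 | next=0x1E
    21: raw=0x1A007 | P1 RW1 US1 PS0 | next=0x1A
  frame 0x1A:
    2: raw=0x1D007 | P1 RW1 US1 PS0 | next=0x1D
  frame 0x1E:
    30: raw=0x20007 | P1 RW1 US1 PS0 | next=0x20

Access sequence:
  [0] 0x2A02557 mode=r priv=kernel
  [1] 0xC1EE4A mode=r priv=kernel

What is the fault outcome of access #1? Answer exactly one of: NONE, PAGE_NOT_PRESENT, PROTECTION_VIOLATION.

Walk each access:
#0 VA=0x2A02557 (r,kernel):
  [0] read 0x18 idx=21: raw=0x1A007 flags P=1 W=1 U=1 S=0
  [1] read 0x1A idx=2: raw=0x1D007 flags P=1 W=1 U=1 S=0
  → PA=0x1D557  (2 entries read)
#1 VA=0xC1EE4A (r,kernel):
  [0] read 0x18 idx=6: raw=0x1E007 flags P=1 W=1 U=1 S=0
  [1] read 0x1E idx=30: raw=0x20007 flags P=1 W=1 U=1 S=0
  → PA=0x20E4A  (2 entries read)

Access #1 fault: NONE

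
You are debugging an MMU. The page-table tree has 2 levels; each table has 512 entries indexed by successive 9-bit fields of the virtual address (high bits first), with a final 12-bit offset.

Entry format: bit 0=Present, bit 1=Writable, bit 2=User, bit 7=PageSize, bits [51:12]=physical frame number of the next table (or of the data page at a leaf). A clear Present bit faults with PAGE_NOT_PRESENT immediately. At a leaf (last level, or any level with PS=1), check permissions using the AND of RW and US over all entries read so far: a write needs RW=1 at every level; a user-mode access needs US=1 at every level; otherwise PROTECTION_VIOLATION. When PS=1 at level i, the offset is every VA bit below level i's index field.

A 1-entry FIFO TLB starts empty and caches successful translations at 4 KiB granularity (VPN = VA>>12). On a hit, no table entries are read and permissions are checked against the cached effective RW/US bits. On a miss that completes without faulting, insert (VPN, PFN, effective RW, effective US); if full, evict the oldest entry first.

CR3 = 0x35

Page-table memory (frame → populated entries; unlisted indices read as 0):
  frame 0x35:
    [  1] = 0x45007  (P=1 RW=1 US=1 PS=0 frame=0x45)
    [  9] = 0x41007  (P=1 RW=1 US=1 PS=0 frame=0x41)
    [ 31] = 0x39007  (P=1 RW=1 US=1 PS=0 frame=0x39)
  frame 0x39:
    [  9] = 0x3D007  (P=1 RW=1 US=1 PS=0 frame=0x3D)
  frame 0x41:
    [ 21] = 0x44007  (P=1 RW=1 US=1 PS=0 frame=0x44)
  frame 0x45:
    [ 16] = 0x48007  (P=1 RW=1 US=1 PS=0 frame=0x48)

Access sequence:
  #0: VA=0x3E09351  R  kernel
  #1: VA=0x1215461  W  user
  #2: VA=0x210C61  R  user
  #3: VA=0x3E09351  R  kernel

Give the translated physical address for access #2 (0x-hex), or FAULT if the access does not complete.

Walk each access:
#0 VA=0x3E09351 (r,kernel):
  L0 @0x35[31] → 0x39007  P=1,RW=1,US=1,PS=0
  L1 @0x39[9] → 0x3D007  P=1,RW=1,US=1,PS=0
  ✓ 0x3D351  — 2 lookups
#1 VA=0x1215461 (w,user):
  L0 @0x35[9] → 0x41007  P=1,RW=1,US=1,PS=0
  L1 @0x41[21] → 0x44007  P=1,RW=1,US=1,PS=0
  ✓ 0x44461  — 2 lookups
#2 VA=0x210C61 (r,user):
  L0 @0x35[1] → 0x45007  P=1,RW=1,US=1,PS=0
  L1 @0x45[16] → 0x48007  P=1,RW=1,US=1,PS=0
  ✓ 0x48C61  — 2 lookups
#3 VA=0x3E09351 (r,kernel):
  L0 @0x35[31] → 0x39007  P=1,RW=1,US=1,PS=0
  L1 @0x39[9] → 0x3D007  P=1,RW=1,US=1,PS=0
  ✓ 0x3D351  — 2 lookups

Access #2 PA: 0x48C61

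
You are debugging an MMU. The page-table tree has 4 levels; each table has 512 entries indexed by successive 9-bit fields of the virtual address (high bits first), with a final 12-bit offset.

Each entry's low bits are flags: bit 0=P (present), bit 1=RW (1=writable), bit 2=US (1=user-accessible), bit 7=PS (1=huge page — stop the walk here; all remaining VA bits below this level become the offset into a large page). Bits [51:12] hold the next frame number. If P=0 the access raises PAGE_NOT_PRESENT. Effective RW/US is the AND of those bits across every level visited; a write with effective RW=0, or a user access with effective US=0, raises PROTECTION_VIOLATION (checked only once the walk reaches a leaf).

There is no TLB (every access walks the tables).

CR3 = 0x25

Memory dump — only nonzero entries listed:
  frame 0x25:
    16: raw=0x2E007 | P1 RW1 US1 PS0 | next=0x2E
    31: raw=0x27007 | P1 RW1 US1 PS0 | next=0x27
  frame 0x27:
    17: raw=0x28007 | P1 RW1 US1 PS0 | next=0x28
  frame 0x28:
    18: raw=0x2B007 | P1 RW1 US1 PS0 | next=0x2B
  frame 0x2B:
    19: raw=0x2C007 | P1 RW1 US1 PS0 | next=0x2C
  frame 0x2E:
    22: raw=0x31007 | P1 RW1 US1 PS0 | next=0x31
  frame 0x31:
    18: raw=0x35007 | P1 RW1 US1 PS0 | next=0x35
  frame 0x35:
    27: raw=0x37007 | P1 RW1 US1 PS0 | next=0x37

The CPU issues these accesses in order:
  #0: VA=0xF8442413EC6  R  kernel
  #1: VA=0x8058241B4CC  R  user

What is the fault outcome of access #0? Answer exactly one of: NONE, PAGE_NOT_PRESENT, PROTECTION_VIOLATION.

Trace:
#0 VA=0xF8442413EC6 (r,kernel):
  [0] read 0x25 idx=31: raw=0x27007 flags P=1 W=1 U=1 S=0
  [1] read 0x27 idx=17: raw=0x28007 flags P=1 W=1 U=1 S=0
  [2] read 0x28 idx=18: raw=0x2B007 flags P=1 W=1 U=1 S=0
  [3] read 0x2B idx=19: raw=0x2C007 flags P=1 W=1 U=1 S=0
  → PA=0x2CEC6  (4 entries read)
#1 VA=0x8058241B4CC (r,user):
  [0] read 0x25 idx=16: raw=0x2E007 flags P=1 W=1 U=1 S=0
  [1] read 0x2E idx=22: raw=0x31007 flags P=1 W=1 U=1 S=0
  [2] read 0x31 idx=18: raw=0x35007 flags P=1 W=1 U=1 S=0
  [3] read 0x35 idx=27: raw=0x37007 flags P=1 W=1 U=1 S=0
  → PA=0x374CC  (4 entries read)

Access #0 fault: NONE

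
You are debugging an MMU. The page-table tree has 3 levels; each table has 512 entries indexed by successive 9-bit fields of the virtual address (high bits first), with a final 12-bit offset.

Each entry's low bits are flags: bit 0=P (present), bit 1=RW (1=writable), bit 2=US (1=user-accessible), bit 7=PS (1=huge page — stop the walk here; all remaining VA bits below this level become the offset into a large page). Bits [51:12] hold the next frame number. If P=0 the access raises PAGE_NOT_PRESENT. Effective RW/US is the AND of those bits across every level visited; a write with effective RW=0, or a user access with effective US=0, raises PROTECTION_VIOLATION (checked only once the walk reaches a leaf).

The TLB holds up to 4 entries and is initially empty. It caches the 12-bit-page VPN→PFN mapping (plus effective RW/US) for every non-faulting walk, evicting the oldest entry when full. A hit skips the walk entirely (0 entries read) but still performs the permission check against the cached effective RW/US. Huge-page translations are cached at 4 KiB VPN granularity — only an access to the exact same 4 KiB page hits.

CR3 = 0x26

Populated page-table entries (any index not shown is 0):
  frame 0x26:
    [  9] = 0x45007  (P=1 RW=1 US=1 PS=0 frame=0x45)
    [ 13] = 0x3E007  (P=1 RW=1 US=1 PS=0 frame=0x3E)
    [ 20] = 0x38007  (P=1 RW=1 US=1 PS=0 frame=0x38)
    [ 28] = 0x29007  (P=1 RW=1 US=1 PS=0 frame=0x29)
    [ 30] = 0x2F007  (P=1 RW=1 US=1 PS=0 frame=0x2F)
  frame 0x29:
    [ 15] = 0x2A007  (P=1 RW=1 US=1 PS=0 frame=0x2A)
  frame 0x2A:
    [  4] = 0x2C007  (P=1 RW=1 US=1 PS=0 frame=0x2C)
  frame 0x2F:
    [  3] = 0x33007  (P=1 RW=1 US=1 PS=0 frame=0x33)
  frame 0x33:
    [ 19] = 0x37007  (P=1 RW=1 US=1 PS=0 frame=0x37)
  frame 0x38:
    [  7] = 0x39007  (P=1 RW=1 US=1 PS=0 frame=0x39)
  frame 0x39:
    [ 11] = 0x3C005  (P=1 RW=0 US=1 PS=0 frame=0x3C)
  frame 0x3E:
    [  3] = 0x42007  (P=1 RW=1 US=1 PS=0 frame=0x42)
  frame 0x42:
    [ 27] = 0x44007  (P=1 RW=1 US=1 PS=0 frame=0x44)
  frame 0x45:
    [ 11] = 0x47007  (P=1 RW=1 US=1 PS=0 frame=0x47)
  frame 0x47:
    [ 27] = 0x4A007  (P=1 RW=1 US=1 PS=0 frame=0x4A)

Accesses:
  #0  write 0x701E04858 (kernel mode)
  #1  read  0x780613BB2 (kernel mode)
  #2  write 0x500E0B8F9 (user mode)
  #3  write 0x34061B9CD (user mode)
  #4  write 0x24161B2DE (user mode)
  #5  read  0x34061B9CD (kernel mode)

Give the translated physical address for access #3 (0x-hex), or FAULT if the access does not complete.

Trace:
#0 VA=0x701E04858 (w,kernel):
  L0 @0x26[28] → 0x29007  P=1,RW=1,US=1,PS=0
  L1 @0x29[15] → 0x2A007  P=1,RW=1,US=1,PS=0
  L2 @0x2A[4] → 0x2C007  P=1,RW=1,US=1,PS=0
  → PA=0x2C858  (3 entries read)
#1 VA=0x780613BB2 (r,kernel):
  L0 @0x26[30] → 0x2F007  P=1,RW=1,US=1,PS=0
  L1 @0x2F[3] → 0x33007  P=1,RW=1,US=1,PS=0
  L2 @0x33[19] → 0x37007  P=1,RW=1,US=1,PS=0
  → PA=0x37BB2  (3 entries read)
#2 VA=0x500E0B8F9 (w,user):
  L0 @0x26[20] → 0x38007  P=1,RW=1,US=1,PS=0
  L1 @0x38[7] → 0x39007  P=1,RW=1,US=1,PS=0
  L2 @0x39[11] → 0x3C005  P=1,RW=0,US=1,PS=0
  ✗ PROTECTION_VIOLATION  [3 reads]
#3 VA=0x34061B9CD (w,user):
  L0 @0x26[13] → 0x3E007  P=1,RW=1,US=1,PS=0
  L1 @0x3E[3] → 0x42007  P=1,RW=1,US=1,PS=0
  L2 @0x42[27] → 0x44007  P=1,RW=1,US=1,PS=0
  → PA=0x449CD  (3 entries read)
#4 VA=0x24161B2DE (w,user):
  L0 @0x26[9] → 0x45007  P=1,RW=1,US=1,PS=0
  L1 @0x45[11] → 0x47007  P=1,RW=1,US=1,PS=0
  L2 @0x47[27] → 0x4A007  P=1,RW=1,US=1,PS=0
  → PA=0x4A2DE  (3 entries read)
#5 VA=0x34061B9CD (r,kernel):
  TLB hit vpn=0x34061B → PA=0x449CD

Access #3 PA: 0x449CD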